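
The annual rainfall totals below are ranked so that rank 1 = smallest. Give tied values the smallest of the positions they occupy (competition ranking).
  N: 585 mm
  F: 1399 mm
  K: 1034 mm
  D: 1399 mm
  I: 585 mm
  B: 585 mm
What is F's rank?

5

Sorted (ascending): 585, 585, 585, 1034, 1399, 1399
The 3 values of 585 occupy positions 1–3 → each gets rank 1.
The 2 values of 1399 occupy positions 5–6 → each gets rank 5.
F has value 1399 mm → rank 5.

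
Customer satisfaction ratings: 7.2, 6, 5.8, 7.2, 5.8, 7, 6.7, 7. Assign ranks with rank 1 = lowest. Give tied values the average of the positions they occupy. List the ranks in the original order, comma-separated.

Sorted (ascending): 5.8, 5.8, 6, 6.7, 7, 7, 7.2, 7.2
The 2 values of 5.8 occupy positions 1–2 → average rank (1+2)/2 = 1.5.
The 2 values of 7 occupy positions 5–6 → average rank (5+6)/2 = 5.5.
The 2 values of 7.2 occupy positions 7–8 → average rank (7+8)/2 = 7.5.

7.5, 3, 1.5, 7.5, 1.5, 5.5, 4, 5.5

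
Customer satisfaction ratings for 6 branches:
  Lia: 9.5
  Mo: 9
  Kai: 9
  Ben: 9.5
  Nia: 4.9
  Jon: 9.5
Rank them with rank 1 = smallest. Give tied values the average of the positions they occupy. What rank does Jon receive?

5

Sorted (ascending): 4.9, 9, 9, 9.5, 9.5, 9.5
The 2 values of 9 occupy positions 2–3 → average rank (2+3)/2 = 2.5.
The 3 values of 9.5 occupy positions 4–6 → average rank 5.
Jon has value 9.5 → rank 5.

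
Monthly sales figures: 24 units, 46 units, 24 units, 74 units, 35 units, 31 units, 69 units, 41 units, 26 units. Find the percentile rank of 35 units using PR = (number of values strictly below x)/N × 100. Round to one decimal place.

N = 9.
Strictly below 35: 4. Equal to 35: 1.
PR = 4/9 × 100 = 44.4

44.4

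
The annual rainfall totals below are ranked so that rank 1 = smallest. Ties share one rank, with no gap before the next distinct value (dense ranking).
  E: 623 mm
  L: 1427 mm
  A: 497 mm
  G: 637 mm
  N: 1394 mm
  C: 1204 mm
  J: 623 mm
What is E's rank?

2

Sorted (ascending): 497, 623, 623, 637, 1204, 1394, 1427
The 2 values of 623 share dense rank 2.
Remaining distinct values take the next consecutive integers.
E has value 623 mm → rank 2.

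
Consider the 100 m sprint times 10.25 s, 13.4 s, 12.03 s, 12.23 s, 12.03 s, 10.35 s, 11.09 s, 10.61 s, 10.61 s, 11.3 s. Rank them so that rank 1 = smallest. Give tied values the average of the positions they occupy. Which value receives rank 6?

Sorted (ascending): 10.25, 10.35, 10.61, 10.61, 11.09, 11.3, 12.03, 12.03, 12.23, 13.4
The 2 values of 10.61 occupy positions 3–4 → average rank (3+4)/2 = 3.5.
The 2 values of 12.03 occupy positions 7–8 → average rank (7+8)/2 = 7.5.
Rank 6 → value 11.3.

11.3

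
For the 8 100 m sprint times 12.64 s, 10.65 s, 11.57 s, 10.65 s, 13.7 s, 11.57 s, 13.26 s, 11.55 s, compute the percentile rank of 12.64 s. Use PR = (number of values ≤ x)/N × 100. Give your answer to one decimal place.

N = 8.
Strictly below 12.64: 5. Equal to 12.64: 1.
PR = 6/8 × 100 = 75.0

75.0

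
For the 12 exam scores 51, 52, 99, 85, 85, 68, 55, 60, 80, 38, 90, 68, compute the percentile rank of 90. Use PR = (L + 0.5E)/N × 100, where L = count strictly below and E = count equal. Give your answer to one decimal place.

87.5

N = 12.
Strictly below 90: 10. Equal to 90: 1.
PR = (10 + 0.5·1)/12 × 100 = 87.5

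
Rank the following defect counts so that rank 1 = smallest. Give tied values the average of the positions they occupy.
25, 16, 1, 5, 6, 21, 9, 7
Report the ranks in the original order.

Sorted (ascending): 1, 5, 6, 7, 9, 16, 21, 25
No ties — each value takes its position as its rank.

8, 6, 1, 2, 3, 7, 5, 4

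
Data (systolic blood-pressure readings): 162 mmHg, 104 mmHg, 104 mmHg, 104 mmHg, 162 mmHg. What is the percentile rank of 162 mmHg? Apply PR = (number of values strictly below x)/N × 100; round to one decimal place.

60.0

N = 5.
Strictly below 162: 3. Equal to 162: 2.
PR = 3/5 × 100 = 60.0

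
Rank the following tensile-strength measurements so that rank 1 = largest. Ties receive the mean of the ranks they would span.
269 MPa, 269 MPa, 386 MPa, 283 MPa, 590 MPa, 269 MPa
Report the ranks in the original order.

5, 5, 2, 3, 1, 5

Sorted (descending): 590, 386, 283, 269, 269, 269
The 3 values of 269 occupy positions 4–6 → average rank 5.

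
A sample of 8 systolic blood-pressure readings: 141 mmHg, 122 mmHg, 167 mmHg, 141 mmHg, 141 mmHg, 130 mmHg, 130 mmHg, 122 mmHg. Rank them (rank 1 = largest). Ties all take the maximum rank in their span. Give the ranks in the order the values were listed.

Sorted (descending): 167, 141, 141, 141, 130, 130, 122, 122
The 3 values of 141 occupy positions 2–4 → each gets rank 4.
The 2 values of 130 occupy positions 5–6 → each gets rank 6.
The 2 values of 122 occupy positions 7–8 → each gets rank 8.

4, 8, 1, 4, 4, 6, 6, 8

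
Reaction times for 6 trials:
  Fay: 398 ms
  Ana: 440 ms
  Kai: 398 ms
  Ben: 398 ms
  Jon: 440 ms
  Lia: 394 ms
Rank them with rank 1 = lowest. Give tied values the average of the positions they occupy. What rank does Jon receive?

5.5

Sorted (ascending): 394, 398, 398, 398, 440, 440
The 3 values of 398 occupy positions 2–4 → average rank 3.
The 2 values of 440 occupy positions 5–6 → average rank (5+6)/2 = 5.5.
Jon has value 440 ms → rank 5.5.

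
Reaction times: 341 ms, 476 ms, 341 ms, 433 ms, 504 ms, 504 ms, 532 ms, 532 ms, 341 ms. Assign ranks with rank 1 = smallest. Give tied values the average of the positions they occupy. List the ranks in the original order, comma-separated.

Sorted (ascending): 341, 341, 341, 433, 476, 504, 504, 532, 532
The 3 values of 341 occupy positions 1–3 → average rank 2.
The 2 values of 504 occupy positions 6–7 → average rank (6+7)/2 = 6.5.
The 2 values of 532 occupy positions 8–9 → average rank (8+9)/2 = 8.5.

2, 5, 2, 4, 6.5, 6.5, 8.5, 8.5, 2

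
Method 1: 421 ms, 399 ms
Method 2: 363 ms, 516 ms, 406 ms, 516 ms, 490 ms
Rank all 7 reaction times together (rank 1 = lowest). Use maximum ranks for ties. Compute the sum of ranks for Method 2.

Sorted (ascending): 363, 399, 406, 421, 490, 516, 516
The 2 values of 516 occupy positions 6–7 → each gets rank 7.
Method 2 values → pooled ranks: 363→1, 516→7, 406→3, 516→7, 490→5
Rank sum = 1 + 7 + 3 + 7 + 5 = 23

23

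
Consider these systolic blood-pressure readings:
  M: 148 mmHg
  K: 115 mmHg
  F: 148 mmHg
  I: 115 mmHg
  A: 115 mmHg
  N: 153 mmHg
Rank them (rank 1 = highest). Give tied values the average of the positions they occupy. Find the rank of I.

Sorted (descending): 153, 148, 148, 115, 115, 115
The 2 values of 148 occupy positions 2–3 → average rank (2+3)/2 = 2.5.
The 3 values of 115 occupy positions 4–6 → average rank 5.
I has value 115 mmHg → rank 5.

5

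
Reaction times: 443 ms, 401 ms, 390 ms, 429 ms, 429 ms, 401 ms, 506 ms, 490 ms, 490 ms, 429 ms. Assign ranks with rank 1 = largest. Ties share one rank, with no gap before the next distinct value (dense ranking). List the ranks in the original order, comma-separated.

Sorted (descending): 506, 490, 490, 443, 429, 429, 429, 401, 401, 390
The 2 values of 490 share dense rank 2.
The 3 values of 429 share dense rank 4.
The 2 values of 401 share dense rank 5.
Remaining distinct values take the next consecutive integers.

3, 5, 6, 4, 4, 5, 1, 2, 2, 4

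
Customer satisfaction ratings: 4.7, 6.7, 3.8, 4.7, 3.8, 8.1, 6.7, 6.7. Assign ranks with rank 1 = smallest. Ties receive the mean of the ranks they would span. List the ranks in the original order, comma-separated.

3.5, 6, 1.5, 3.5, 1.5, 8, 6, 6

Sorted (ascending): 3.8, 3.8, 4.7, 4.7, 6.7, 6.7, 6.7, 8.1
The 2 values of 3.8 occupy positions 1–2 → average rank (1+2)/2 = 1.5.
The 2 values of 4.7 occupy positions 3–4 → average rank (3+4)/2 = 3.5.
The 3 values of 6.7 occupy positions 5–7 → average rank 6.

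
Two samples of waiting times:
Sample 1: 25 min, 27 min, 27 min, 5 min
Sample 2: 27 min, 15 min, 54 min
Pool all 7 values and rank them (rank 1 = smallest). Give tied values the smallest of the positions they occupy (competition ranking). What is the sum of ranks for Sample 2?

13

Sorted (ascending): 5, 15, 25, 27, 27, 27, 54
The 3 values of 27 occupy positions 4–6 → each gets rank 4.
Sample 2 values → pooled ranks: 27→4, 15→2, 54→7
Rank sum = 4 + 2 + 7 = 13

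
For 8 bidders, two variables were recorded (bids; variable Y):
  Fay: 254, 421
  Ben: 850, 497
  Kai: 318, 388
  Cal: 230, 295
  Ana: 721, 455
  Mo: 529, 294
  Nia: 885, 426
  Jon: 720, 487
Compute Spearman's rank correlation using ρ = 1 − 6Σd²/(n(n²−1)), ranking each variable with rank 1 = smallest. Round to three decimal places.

0.667

Ranks of variable 1: 2, 7, 3, 1, 6, 4, 8, 5
Ranks of variable 2: 4, 8, 3, 2, 6, 1, 5, 7
d = r₁ − r₂: -2, -1, 0, -1, 0, 3, 3, -2
d²: 4, 1, 0, 1, 0, 9, 9, 4; Σd² = 28
ρ = 1 − 6·28/(8·63) = 1 − 168/504 = 0.667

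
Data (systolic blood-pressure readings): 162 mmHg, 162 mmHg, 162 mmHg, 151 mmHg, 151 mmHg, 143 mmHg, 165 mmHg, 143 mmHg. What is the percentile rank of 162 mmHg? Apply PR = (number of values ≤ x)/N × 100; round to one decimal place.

87.5

N = 8.
Strictly below 162: 4. Equal to 162: 3.
PR = 7/8 × 100 = 87.5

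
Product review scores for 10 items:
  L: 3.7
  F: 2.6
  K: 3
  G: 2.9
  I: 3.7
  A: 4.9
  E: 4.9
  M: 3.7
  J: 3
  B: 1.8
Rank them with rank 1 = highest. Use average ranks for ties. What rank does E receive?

Sorted (descending): 4.9, 4.9, 3.7, 3.7, 3.7, 3, 3, 2.9, 2.6, 1.8
The 2 values of 4.9 occupy positions 1–2 → average rank (1+2)/2 = 1.5.
The 3 values of 3.7 occupy positions 3–5 → average rank 4.
The 2 values of 3 occupy positions 6–7 → average rank (6+7)/2 = 6.5.
E has value 4.9 → rank 1.5.

1.5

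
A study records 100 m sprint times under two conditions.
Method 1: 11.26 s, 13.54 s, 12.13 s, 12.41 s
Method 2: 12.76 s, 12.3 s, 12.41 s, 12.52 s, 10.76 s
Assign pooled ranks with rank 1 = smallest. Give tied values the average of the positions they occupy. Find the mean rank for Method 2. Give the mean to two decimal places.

5.10

Sorted (ascending): 10.76, 11.26, 12.13, 12.3, 12.41, 12.41, 12.52, 12.76, 13.54
The 2 values of 12.41 occupy positions 5–6 → average rank (5+6)/2 = 5.5.
Method 2 values → pooled ranks: 12.76→8, 12.3→4, 12.41→5.5, 12.52→7, 10.76→1
Mean rank = (8 + 4 + 5.5 + 7 + 1) / 5 = 5.10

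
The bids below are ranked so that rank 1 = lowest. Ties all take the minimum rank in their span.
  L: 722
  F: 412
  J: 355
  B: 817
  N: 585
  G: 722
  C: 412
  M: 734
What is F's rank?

2

Sorted (ascending): 355, 412, 412, 585, 722, 722, 734, 817
The 2 values of 412 occupy positions 2–3 → each gets rank 2.
The 2 values of 722 occupy positions 5–6 → each gets rank 5.
F has value 412 → rank 2.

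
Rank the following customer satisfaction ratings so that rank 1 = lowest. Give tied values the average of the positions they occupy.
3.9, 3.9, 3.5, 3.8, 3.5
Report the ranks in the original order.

4.5, 4.5, 1.5, 3, 1.5

Sorted (ascending): 3.5, 3.5, 3.8, 3.9, 3.9
The 2 values of 3.5 occupy positions 1–2 → average rank (1+2)/2 = 1.5.
The 2 values of 3.9 occupy positions 4–5 → average rank (4+5)/2 = 4.5.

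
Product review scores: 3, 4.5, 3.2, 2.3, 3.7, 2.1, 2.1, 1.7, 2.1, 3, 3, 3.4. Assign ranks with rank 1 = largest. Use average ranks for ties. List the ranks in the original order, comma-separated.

6, 1, 4, 8, 2, 10, 10, 12, 10, 6, 6, 3

Sorted (descending): 4.5, 3.7, 3.4, 3.2, 3, 3, 3, 2.3, 2.1, 2.1, 2.1, 1.7
The 3 values of 3 occupy positions 5–7 → average rank 6.
The 3 values of 2.1 occupy positions 9–11 → average rank 10.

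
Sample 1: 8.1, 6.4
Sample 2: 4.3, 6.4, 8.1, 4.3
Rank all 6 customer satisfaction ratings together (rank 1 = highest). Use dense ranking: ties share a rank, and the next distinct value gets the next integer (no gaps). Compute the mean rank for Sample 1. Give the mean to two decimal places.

1.50

Sorted (descending): 8.1, 8.1, 6.4, 6.4, 4.3, 4.3
The 2 values of 8.1 share dense rank 1.
The 2 values of 6.4 share dense rank 2.
The 2 values of 4.3 share dense rank 3.
Sample 1 values → pooled ranks: 8.1→1, 6.4→2
Mean rank = (1 + 2) / 2 = 1.50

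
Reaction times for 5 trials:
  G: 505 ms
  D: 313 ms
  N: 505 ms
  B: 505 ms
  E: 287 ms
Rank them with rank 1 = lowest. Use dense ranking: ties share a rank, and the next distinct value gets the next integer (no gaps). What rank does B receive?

Sorted (ascending): 287, 313, 505, 505, 505
The 3 values of 505 share dense rank 3.
Remaining distinct values take the next consecutive integers.
B has value 505 ms → rank 3.

3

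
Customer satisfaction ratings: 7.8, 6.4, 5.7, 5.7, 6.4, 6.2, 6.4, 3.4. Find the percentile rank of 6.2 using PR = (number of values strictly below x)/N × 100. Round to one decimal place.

37.5

N = 8.
Strictly below 6.2: 3. Equal to 6.2: 1.
PR = 3/8 × 100 = 37.5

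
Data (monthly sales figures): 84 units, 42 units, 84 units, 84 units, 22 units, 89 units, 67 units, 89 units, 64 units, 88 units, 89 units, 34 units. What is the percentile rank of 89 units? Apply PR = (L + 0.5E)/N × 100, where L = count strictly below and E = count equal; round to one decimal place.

87.5

N = 12.
Strictly below 89: 9. Equal to 89: 3.
PR = (9 + 0.5·3)/12 × 100 = 87.5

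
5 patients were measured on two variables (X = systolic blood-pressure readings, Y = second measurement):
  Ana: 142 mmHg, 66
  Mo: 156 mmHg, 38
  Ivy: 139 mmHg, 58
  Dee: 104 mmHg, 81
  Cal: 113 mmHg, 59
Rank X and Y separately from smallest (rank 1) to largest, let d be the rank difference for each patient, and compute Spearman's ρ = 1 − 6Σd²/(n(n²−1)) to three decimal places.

Ranks of variable 1: 4, 5, 3, 1, 2
Ranks of variable 2: 4, 1, 2, 5, 3
d = r₁ − r₂: 0, 4, 1, -4, -1
d²: 0, 16, 1, 16, 1; Σd² = 34
ρ = 1 − 6·34/(5·24) = 1 − 204/120 = -0.700

-0.700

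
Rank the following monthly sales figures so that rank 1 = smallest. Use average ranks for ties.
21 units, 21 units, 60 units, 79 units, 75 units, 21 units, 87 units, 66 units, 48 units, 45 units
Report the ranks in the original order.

Sorted (ascending): 21, 21, 21, 45, 48, 60, 66, 75, 79, 87
The 3 values of 21 occupy positions 1–3 → average rank 2.

2, 2, 6, 9, 8, 2, 10, 7, 5, 4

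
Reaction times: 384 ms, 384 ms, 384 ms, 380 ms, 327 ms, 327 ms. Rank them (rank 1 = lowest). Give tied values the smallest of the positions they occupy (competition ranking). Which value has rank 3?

380

Sorted (ascending): 327, 327, 380, 384, 384, 384
The 2 values of 327 occupy positions 1–2 → each gets rank 1.
The 3 values of 384 occupy positions 4–6 → each gets rank 4.
Rank 3 → value 380.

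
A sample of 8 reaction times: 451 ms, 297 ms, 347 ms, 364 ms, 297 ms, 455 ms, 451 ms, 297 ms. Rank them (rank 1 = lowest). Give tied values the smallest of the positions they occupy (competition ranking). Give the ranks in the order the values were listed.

6, 1, 4, 5, 1, 8, 6, 1

Sorted (ascending): 297, 297, 297, 347, 364, 451, 451, 455
The 3 values of 297 occupy positions 1–3 → each gets rank 1.
The 2 values of 451 occupy positions 6–7 → each gets rank 6.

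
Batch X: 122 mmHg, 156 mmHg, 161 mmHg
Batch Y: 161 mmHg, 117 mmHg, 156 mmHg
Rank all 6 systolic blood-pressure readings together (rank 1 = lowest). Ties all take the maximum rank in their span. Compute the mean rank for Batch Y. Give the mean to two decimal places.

Sorted (ascending): 117, 122, 156, 156, 161, 161
The 2 values of 156 occupy positions 3–4 → each gets rank 4.
The 2 values of 161 occupy positions 5–6 → each gets rank 6.
Batch Y values → pooled ranks: 161→6, 117→1, 156→4
Mean rank = (6 + 1 + 4) / 3 = 3.67

3.67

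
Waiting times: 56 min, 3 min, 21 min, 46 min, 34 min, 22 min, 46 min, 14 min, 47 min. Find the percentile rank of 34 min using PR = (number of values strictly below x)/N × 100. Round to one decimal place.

44.4

N = 9.
Strictly below 34: 4. Equal to 34: 1.
PR = 4/9 × 100 = 44.4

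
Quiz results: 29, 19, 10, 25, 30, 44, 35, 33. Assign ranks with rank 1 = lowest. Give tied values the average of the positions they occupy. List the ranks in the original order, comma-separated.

Sorted (ascending): 10, 19, 25, 29, 30, 33, 35, 44
No ties — each value takes its position as its rank.

4, 2, 1, 3, 5, 8, 7, 6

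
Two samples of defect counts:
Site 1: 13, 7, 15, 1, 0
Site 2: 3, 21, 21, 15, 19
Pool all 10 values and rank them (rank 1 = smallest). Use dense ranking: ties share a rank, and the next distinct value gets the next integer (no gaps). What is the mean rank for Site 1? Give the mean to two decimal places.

3.60

Sorted (ascending): 0, 1, 3, 7, 13, 15, 15, 19, 21, 21
The 2 values of 15 share dense rank 6.
The 2 values of 21 share dense rank 8.
Remaining distinct values take the next consecutive integers.
Site 1 values → pooled ranks: 13→5, 7→4, 15→6, 1→2, 0→1
Mean rank = (5 + 4 + 6 + 2 + 1) / 5 = 3.60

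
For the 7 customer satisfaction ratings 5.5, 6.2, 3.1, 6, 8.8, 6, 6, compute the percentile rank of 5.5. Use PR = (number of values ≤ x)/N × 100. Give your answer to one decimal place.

28.6

N = 7.
Strictly below 5.5: 1. Equal to 5.5: 1.
PR = 2/7 × 100 = 28.6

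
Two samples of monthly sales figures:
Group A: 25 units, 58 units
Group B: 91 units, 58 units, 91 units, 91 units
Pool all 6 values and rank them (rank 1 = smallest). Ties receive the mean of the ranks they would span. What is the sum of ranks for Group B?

17.5

Sorted (ascending): 25, 58, 58, 91, 91, 91
The 2 values of 58 occupy positions 2–3 → average rank (2+3)/2 = 2.5.
The 3 values of 91 occupy positions 4–6 → average rank 5.
Group B values → pooled ranks: 91→5, 58→2.5, 91→5, 91→5
Rank sum = 5 + 2.5 + 5 + 5 = 17.5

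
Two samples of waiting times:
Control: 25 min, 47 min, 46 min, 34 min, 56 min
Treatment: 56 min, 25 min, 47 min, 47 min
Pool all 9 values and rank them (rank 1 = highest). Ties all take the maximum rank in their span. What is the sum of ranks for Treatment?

21

Sorted (descending): 56, 56, 47, 47, 47, 46, 34, 25, 25
The 2 values of 56 occupy positions 1–2 → each gets rank 2.
The 3 values of 47 occupy positions 3–5 → each gets rank 5.
The 2 values of 25 occupy positions 8–9 → each gets rank 9.
Treatment values → pooled ranks: 56→2, 25→9, 47→5, 47→5
Rank sum = 2 + 9 + 5 + 5 = 21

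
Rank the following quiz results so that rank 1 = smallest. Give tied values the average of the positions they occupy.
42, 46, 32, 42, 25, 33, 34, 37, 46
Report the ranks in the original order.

Sorted (ascending): 25, 32, 33, 34, 37, 42, 42, 46, 46
The 2 values of 42 occupy positions 6–7 → average rank (6+7)/2 = 6.5.
The 2 values of 46 occupy positions 8–9 → average rank (8+9)/2 = 8.5.

6.5, 8.5, 2, 6.5, 1, 3, 4, 5, 8.5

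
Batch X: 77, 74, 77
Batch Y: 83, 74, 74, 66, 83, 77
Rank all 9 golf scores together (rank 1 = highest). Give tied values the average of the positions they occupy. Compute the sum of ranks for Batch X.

Sorted (descending): 83, 83, 77, 77, 77, 74, 74, 74, 66
The 2 values of 83 occupy positions 1–2 → average rank (1+2)/2 = 1.5.
The 3 values of 77 occupy positions 3–5 → average rank 4.
The 3 values of 74 occupy positions 6–8 → average rank 7.
Batch X values → pooled ranks: 77→4, 74→7, 77→4
Rank sum = 4 + 7 + 4 = 15

15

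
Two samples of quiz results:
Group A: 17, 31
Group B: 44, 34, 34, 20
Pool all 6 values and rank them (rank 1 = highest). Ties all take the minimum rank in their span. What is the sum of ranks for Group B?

10

Sorted (descending): 44, 34, 34, 31, 20, 17
The 2 values of 34 occupy positions 2–3 → each gets rank 2.
Group B values → pooled ranks: 44→1, 34→2, 34→2, 20→5
Rank sum = 1 + 2 + 2 + 5 = 10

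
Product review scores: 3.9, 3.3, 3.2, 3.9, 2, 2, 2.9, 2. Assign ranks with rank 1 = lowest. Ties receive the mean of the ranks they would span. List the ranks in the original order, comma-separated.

7.5, 6, 5, 7.5, 2, 2, 4, 2

Sorted (ascending): 2, 2, 2, 2.9, 3.2, 3.3, 3.9, 3.9
The 3 values of 2 occupy positions 1–3 → average rank 2.
The 2 values of 3.9 occupy positions 7–8 → average rank (7+8)/2 = 7.5.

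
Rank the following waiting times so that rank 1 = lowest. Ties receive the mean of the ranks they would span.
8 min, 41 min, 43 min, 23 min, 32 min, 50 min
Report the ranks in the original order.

Sorted (ascending): 8, 23, 32, 41, 43, 50
No ties — each value takes its position as its rank.

1, 4, 5, 2, 3, 6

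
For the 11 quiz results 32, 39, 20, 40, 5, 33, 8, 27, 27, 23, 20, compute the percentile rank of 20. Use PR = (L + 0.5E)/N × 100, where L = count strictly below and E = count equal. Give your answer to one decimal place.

N = 11.
Strictly below 20: 2. Equal to 20: 2.
PR = (2 + 0.5·2)/11 × 100 = 27.3

27.3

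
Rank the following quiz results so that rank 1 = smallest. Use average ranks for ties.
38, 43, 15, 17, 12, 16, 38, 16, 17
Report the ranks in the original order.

Sorted (ascending): 12, 15, 16, 16, 17, 17, 38, 38, 43
The 2 values of 16 occupy positions 3–4 → average rank (3+4)/2 = 3.5.
The 2 values of 17 occupy positions 5–6 → average rank (5+6)/2 = 5.5.
The 2 values of 38 occupy positions 7–8 → average rank (7+8)/2 = 7.5.

7.5, 9, 2, 5.5, 1, 3.5, 7.5, 3.5, 5.5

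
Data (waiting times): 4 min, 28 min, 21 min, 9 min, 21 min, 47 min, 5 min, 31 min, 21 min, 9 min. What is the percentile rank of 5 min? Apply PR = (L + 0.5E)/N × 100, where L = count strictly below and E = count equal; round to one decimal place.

N = 10.
Strictly below 5: 1. Equal to 5: 1.
PR = (1 + 0.5·1)/10 × 100 = 15.0

15.0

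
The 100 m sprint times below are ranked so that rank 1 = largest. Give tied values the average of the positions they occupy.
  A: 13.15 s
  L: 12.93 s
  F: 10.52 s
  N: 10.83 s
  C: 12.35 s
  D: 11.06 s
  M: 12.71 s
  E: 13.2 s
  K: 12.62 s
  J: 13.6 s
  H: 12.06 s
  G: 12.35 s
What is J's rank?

1

Sorted (descending): 13.6, 13.2, 13.15, 12.93, 12.71, 12.62, 12.35, 12.35, 12.06, 11.06, 10.83, 10.52
The 2 values of 12.35 occupy positions 7–8 → average rank (7+8)/2 = 7.5.
J has value 13.6 s → rank 1.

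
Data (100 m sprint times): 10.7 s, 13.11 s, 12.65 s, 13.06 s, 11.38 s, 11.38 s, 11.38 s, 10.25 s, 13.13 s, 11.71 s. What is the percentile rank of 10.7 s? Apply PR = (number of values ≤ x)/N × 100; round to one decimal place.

20.0

N = 10.
Strictly below 10.7: 1. Equal to 10.7: 1.
PR = 2/10 × 100 = 20.0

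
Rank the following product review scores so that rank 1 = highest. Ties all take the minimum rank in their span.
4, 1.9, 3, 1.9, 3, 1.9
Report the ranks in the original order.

Sorted (descending): 4, 3, 3, 1.9, 1.9, 1.9
The 2 values of 3 occupy positions 2–3 → each gets rank 2.
The 3 values of 1.9 occupy positions 4–6 → each gets rank 4.

1, 4, 2, 4, 2, 4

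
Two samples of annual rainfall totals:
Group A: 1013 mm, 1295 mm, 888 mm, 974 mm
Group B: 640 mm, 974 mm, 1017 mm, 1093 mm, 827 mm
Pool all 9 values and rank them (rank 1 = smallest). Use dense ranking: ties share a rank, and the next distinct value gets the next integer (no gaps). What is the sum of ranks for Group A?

Sorted (ascending): 640, 827, 888, 974, 974, 1013, 1017, 1093, 1295
The 2 values of 974 share dense rank 4.
Remaining distinct values take the next consecutive integers.
Group A values → pooled ranks: 1013→5, 1295→8, 888→3, 974→4
Rank sum = 5 + 8 + 3 + 4 = 20

20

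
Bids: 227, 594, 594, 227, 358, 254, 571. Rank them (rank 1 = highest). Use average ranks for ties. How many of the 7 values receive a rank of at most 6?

5

Sorted (descending): 594, 594, 571, 358, 254, 227, 227
The 2 values of 594 occupy positions 1–2 → average rank (1+2)/2 = 1.5.
The 2 values of 227 occupy positions 6–7 → average rank (6+7)/2 = 6.5.
Ranks ≤ 6: {1.5, 1.5, 3, 4, 5} → 5 values.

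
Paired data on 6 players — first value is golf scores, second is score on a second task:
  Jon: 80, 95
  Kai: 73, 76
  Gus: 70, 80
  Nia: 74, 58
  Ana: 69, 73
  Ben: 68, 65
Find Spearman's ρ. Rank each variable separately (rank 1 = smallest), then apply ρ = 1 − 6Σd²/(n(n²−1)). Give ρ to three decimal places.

Ranks of variable 1: 6, 4, 3, 5, 2, 1
Ranks of variable 2: 6, 4, 5, 1, 3, 2
d = r₁ − r₂: 0, 0, -2, 4, -1, -1
d²: 0, 0, 4, 16, 1, 1; Σd² = 22
ρ = 1 − 6·22/(6·35) = 1 − 132/210 = 0.371

0.371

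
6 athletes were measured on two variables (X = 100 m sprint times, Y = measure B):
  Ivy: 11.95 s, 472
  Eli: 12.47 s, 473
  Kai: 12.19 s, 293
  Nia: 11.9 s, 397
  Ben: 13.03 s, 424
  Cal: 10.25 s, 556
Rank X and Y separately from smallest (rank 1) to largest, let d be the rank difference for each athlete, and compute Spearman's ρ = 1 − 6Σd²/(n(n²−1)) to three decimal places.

Ranks of variable 1: 3, 5, 4, 2, 6, 1
Ranks of variable 2: 4, 5, 1, 2, 3, 6
d = r₁ − r₂: -1, 0, 3, 0, 3, -5
d²: 1, 0, 9, 0, 9, 25; Σd² = 44
ρ = 1 − 6·44/(6·35) = 1 − 264/210 = -0.257

-0.257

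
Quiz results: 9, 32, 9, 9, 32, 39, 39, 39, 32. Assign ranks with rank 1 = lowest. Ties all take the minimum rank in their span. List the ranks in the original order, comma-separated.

Sorted (ascending): 9, 9, 9, 32, 32, 32, 39, 39, 39
The 3 values of 9 occupy positions 1–3 → each gets rank 1.
The 3 values of 32 occupy positions 4–6 → each gets rank 4.
The 3 values of 39 occupy positions 7–9 → each gets rank 7.

1, 4, 1, 1, 4, 7, 7, 7, 4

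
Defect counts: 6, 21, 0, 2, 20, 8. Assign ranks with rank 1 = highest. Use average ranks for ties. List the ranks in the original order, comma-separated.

Sorted (descending): 21, 20, 8, 6, 2, 0
No ties — each value takes its position as its rank.

4, 1, 6, 5, 2, 3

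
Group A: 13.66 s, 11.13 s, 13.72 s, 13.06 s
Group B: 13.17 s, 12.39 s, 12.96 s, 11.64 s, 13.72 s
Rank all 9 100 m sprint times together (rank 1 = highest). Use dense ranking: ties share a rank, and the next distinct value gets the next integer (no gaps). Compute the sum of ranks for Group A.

15

Sorted (descending): 13.72, 13.72, 13.66, 13.17, 13.06, 12.96, 12.39, 11.64, 11.13
The 2 values of 13.72 share dense rank 1.
Remaining distinct values take the next consecutive integers.
Group A values → pooled ranks: 13.66→2, 11.13→8, 13.72→1, 13.06→4
Rank sum = 2 + 8 + 1 + 4 = 15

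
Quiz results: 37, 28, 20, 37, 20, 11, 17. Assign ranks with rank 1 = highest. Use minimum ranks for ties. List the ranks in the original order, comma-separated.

1, 3, 4, 1, 4, 7, 6

Sorted (descending): 37, 37, 28, 20, 20, 17, 11
The 2 values of 37 occupy positions 1–2 → each gets rank 1.
The 2 values of 20 occupy positions 4–5 → each gets rank 4.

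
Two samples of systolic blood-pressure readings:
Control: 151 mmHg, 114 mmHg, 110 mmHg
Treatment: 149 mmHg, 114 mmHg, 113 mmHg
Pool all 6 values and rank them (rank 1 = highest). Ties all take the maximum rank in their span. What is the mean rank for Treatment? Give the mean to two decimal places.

3.67

Sorted (descending): 151, 149, 114, 114, 113, 110
The 2 values of 114 occupy positions 3–4 → each gets rank 4.
Treatment values → pooled ranks: 149→2, 114→4, 113→5
Mean rank = (2 + 4 + 5) / 3 = 3.67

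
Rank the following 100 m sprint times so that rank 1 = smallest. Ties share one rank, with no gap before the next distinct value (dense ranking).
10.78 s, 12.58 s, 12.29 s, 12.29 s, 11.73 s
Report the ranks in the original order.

Sorted (ascending): 10.78, 11.73, 12.29, 12.29, 12.58
The 2 values of 12.29 share dense rank 3.
Remaining distinct values take the next consecutive integers.

1, 4, 3, 3, 2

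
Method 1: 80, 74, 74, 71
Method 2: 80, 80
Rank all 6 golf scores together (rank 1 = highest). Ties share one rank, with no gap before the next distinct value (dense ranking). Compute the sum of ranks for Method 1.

8

Sorted (descending): 80, 80, 80, 74, 74, 71
The 3 values of 80 share dense rank 1.
The 2 values of 74 share dense rank 2.
Remaining distinct values take the next consecutive integers.
Method 1 values → pooled ranks: 80→1, 74→2, 74→2, 71→3
Rank sum = 1 + 2 + 2 + 3 = 8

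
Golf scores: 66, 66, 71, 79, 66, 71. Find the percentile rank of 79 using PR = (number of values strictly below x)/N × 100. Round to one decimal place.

83.3

N = 6.
Strictly below 79: 5. Equal to 79: 1.
PR = 5/6 × 100 = 83.3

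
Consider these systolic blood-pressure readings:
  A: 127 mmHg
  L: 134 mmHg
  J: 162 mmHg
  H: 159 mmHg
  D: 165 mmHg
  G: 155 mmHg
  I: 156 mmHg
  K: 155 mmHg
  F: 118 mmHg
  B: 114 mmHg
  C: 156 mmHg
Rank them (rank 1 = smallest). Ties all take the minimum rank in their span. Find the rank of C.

Sorted (ascending): 114, 118, 127, 134, 155, 155, 156, 156, 159, 162, 165
The 2 values of 155 occupy positions 5–6 → each gets rank 5.
The 2 values of 156 occupy positions 7–8 → each gets rank 7.
C has value 156 mmHg → rank 7.

7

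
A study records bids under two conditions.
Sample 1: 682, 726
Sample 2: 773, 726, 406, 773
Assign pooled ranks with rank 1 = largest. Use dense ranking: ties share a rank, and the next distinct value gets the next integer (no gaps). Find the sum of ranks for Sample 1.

Sorted (descending): 773, 773, 726, 726, 682, 406
The 2 values of 773 share dense rank 1.
The 2 values of 726 share dense rank 2.
Remaining distinct values take the next consecutive integers.
Sample 1 values → pooled ranks: 682→3, 726→2
Rank sum = 3 + 2 = 5

5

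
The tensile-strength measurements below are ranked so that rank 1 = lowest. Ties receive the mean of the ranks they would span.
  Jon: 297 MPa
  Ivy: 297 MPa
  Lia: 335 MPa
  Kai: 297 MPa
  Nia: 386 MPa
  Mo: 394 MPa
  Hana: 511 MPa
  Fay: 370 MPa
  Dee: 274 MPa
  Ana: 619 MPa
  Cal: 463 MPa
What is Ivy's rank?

Sorted (ascending): 274, 297, 297, 297, 335, 370, 386, 394, 463, 511, 619
The 3 values of 297 occupy positions 2–4 → average rank 3.
Ivy has value 297 MPa → rank 3.

3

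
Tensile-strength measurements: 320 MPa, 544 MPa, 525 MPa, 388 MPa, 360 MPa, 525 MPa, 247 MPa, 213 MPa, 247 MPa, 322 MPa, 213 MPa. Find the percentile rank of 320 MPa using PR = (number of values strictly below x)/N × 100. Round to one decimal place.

36.4

N = 11.
Strictly below 320: 4. Equal to 320: 1.
PR = 4/11 × 100 = 36.4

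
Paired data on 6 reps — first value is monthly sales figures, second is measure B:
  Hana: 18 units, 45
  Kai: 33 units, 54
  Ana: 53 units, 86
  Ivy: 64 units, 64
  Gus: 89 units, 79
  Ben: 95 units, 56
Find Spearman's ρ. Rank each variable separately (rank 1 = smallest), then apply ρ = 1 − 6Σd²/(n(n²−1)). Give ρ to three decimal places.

Ranks of variable 1: 1, 2, 3, 4, 5, 6
Ranks of variable 2: 1, 2, 6, 4, 5, 3
d = r₁ − r₂: 0, 0, -3, 0, 0, 3
d²: 0, 0, 9, 0, 0, 9; Σd² = 18
ρ = 1 − 6·18/(6·35) = 1 − 108/210 = 0.486

0.486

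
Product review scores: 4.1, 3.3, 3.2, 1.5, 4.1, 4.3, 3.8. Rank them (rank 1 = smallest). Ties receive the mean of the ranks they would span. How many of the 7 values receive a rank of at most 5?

4

Sorted (ascending): 1.5, 3.2, 3.3, 3.8, 4.1, 4.1, 4.3
The 2 values of 4.1 occupy positions 5–6 → average rank (5+6)/2 = 5.5.
Ranks ≤ 5: {1, 2, 3, 4} → 4 values.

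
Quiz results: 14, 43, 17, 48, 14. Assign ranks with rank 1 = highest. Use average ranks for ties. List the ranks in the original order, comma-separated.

4.5, 2, 3, 1, 4.5

Sorted (descending): 48, 43, 17, 14, 14
The 2 values of 14 occupy positions 4–5 → average rank (4+5)/2 = 4.5.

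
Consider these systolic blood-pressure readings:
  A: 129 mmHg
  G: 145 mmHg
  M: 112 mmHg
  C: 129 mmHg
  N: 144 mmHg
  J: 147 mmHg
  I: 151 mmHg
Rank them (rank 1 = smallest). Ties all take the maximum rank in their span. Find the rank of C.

3

Sorted (ascending): 112, 129, 129, 144, 145, 147, 151
The 2 values of 129 occupy positions 2–3 → each gets rank 3.
C has value 129 mmHg → rank 3.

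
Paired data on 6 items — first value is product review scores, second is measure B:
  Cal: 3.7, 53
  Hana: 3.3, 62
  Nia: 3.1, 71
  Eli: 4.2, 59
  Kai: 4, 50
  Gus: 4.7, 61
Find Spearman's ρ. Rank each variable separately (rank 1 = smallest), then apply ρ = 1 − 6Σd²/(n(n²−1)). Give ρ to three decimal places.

Ranks of variable 1: 3, 2, 1, 5, 4, 6
Ranks of variable 2: 2, 5, 6, 3, 1, 4
d = r₁ − r₂: 1, -3, -5, 2, 3, 2
d²: 1, 9, 25, 4, 9, 4; Σd² = 52
ρ = 1 − 6·52/(6·35) = 1 − 312/210 = -0.486

-0.486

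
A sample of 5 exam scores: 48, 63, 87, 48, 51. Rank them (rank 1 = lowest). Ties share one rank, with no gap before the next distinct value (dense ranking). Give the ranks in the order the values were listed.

1, 3, 4, 1, 2

Sorted (ascending): 48, 48, 51, 63, 87
The 2 values of 48 share dense rank 1.
Remaining distinct values take the next consecutive integers.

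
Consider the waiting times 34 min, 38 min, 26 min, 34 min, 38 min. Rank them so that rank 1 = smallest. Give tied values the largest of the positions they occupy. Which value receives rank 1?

Sorted (ascending): 26, 34, 34, 38, 38
The 2 values of 34 occupy positions 2–3 → each gets rank 3.
The 2 values of 38 occupy positions 4–5 → each gets rank 5.
Rank 1 → value 26.

26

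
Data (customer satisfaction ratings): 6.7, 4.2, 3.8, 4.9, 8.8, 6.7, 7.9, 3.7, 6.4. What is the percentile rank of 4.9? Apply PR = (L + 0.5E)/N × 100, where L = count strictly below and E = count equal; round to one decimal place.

N = 9.
Strictly below 4.9: 3. Equal to 4.9: 1.
PR = (3 + 0.5·1)/9 × 100 = 38.9

38.9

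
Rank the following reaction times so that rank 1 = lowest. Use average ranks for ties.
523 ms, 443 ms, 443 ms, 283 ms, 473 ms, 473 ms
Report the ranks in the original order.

6, 2.5, 2.5, 1, 4.5, 4.5

Sorted (ascending): 283, 443, 443, 473, 473, 523
The 2 values of 443 occupy positions 2–3 → average rank (2+3)/2 = 2.5.
The 2 values of 473 occupy positions 4–5 → average rank (4+5)/2 = 4.5.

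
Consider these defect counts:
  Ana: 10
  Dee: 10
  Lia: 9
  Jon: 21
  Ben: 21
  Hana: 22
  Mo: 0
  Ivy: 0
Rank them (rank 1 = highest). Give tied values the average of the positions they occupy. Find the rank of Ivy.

7.5

Sorted (descending): 22, 21, 21, 10, 10, 9, 0, 0
The 2 values of 21 occupy positions 2–3 → average rank (2+3)/2 = 2.5.
The 2 values of 10 occupy positions 4–5 → average rank (4+5)/2 = 4.5.
The 2 values of 0 occupy positions 7–8 → average rank (7+8)/2 = 7.5.
Ivy has value 0 → rank 7.5.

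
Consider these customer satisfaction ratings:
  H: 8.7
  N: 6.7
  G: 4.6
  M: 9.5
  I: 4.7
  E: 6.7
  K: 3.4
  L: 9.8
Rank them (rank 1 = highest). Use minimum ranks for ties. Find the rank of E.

4

Sorted (descending): 9.8, 9.5, 8.7, 6.7, 6.7, 4.7, 4.6, 3.4
The 2 values of 6.7 occupy positions 4–5 → each gets rank 4.
E has value 6.7 → rank 4.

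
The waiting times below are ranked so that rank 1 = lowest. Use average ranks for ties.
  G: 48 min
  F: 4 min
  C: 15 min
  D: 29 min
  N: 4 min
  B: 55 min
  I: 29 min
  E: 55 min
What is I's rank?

Sorted (ascending): 4, 4, 15, 29, 29, 48, 55, 55
The 2 values of 4 occupy positions 1–2 → average rank (1+2)/2 = 1.5.
The 2 values of 29 occupy positions 4–5 → average rank (4+5)/2 = 4.5.
The 2 values of 55 occupy positions 7–8 → average rank (7+8)/2 = 7.5.
I has value 29 min → rank 4.5.

4.5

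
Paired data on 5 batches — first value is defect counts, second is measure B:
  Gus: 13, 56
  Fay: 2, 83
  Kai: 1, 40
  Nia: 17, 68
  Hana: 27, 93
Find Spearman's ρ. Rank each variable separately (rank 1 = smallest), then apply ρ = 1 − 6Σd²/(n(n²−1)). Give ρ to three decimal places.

Ranks of variable 1: 3, 2, 1, 4, 5
Ranks of variable 2: 2, 4, 1, 3, 5
d = r₁ − r₂: 1, -2, 0, 1, 0
d²: 1, 4, 0, 1, 0; Σd² = 6
ρ = 1 − 6·6/(5·24) = 1 − 36/120 = 0.700

0.700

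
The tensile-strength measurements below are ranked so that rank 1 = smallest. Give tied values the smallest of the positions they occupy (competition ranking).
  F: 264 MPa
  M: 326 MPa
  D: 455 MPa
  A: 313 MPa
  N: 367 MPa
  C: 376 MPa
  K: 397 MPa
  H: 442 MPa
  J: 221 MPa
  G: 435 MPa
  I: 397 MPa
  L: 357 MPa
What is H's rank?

Sorted (ascending): 221, 264, 313, 326, 357, 367, 376, 397, 397, 435, 442, 455
The 2 values of 397 occupy positions 8–9 → each gets rank 8.
H has value 442 MPa → rank 11.

11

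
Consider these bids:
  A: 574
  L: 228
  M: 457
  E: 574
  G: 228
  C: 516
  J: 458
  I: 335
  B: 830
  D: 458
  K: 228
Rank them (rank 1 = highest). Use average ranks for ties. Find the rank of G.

10

Sorted (descending): 830, 574, 574, 516, 458, 458, 457, 335, 228, 228, 228
The 2 values of 574 occupy positions 2–3 → average rank (2+3)/2 = 2.5.
The 2 values of 458 occupy positions 5–6 → average rank (5+6)/2 = 5.5.
The 3 values of 228 occupy positions 9–11 → average rank 10.
G has value 228 → rank 10.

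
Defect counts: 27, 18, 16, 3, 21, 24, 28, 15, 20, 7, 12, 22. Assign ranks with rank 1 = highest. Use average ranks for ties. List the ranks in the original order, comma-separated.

Sorted (descending): 28, 27, 24, 22, 21, 20, 18, 16, 15, 12, 7, 3
No ties — each value takes its position as its rank.

2, 7, 8, 12, 5, 3, 1, 9, 6, 11, 10, 4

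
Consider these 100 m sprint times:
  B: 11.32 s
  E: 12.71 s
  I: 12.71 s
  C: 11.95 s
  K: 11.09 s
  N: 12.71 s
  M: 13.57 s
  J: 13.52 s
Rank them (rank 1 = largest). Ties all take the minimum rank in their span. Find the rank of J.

Sorted (descending): 13.57, 13.52, 12.71, 12.71, 12.71, 11.95, 11.32, 11.09
The 3 values of 12.71 occupy positions 3–5 → each gets rank 3.
J has value 13.52 s → rank 2.

2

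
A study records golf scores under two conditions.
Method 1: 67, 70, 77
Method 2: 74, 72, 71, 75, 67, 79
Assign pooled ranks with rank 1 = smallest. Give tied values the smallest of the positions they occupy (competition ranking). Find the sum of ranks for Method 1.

12

Sorted (ascending): 67, 67, 70, 71, 72, 74, 75, 77, 79
The 2 values of 67 occupy positions 1–2 → each gets rank 1.
Method 1 values → pooled ranks: 67→1, 70→3, 77→8
Rank sum = 1 + 3 + 8 = 12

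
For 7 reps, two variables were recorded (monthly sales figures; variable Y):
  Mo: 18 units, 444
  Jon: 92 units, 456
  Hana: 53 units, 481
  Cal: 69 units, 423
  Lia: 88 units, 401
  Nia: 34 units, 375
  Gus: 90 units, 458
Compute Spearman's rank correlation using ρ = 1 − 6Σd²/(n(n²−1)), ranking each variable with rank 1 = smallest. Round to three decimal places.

Ranks of variable 1: 1, 7, 3, 4, 5, 2, 6
Ranks of variable 2: 4, 5, 7, 3, 2, 1, 6
d = r₁ − r₂: -3, 2, -4, 1, 3, 1, 0
d²: 9, 4, 16, 1, 9, 1, 0; Σd² = 40
ρ = 1 − 6·40/(7·48) = 1 − 240/336 = 0.286

0.286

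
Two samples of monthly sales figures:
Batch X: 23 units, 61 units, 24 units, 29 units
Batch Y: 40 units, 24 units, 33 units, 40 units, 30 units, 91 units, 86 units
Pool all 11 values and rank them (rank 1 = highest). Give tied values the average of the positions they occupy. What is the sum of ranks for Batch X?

Sorted (descending): 91, 86, 61, 40, 40, 33, 30, 29, 24, 24, 23
The 2 values of 40 occupy positions 4–5 → average rank (4+5)/2 = 4.5.
The 2 values of 24 occupy positions 9–10 → average rank (9+10)/2 = 9.5.
Batch X values → pooled ranks: 23→11, 61→3, 24→9.5, 29→8
Rank sum = 11 + 3 + 9.5 + 8 = 31.5

31.5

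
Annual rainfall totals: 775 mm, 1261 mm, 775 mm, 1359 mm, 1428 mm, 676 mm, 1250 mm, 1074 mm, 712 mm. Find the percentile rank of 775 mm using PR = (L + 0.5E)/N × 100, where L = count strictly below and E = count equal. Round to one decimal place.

33.3

N = 9.
Strictly below 775: 2. Equal to 775: 2.
PR = (2 + 0.5·2)/9 × 100 = 33.3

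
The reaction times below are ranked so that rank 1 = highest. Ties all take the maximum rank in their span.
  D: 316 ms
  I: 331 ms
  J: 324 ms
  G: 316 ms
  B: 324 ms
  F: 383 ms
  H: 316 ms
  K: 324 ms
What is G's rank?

8

Sorted (descending): 383, 331, 324, 324, 324, 316, 316, 316
The 3 values of 324 occupy positions 3–5 → each gets rank 5.
The 3 values of 316 occupy positions 6–8 → each gets rank 8.
G has value 316 ms → rank 8.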